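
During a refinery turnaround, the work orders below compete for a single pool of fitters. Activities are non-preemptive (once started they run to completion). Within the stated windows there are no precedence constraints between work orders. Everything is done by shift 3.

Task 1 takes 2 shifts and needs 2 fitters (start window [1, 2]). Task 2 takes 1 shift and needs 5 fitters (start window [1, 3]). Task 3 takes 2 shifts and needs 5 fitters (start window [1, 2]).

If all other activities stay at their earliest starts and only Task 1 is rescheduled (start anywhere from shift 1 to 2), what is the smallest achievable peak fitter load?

Task 1@1: s1:12  s2:7  s3:0 → peak 12
Task 1@2: s1:10  s2:7  s3:2 → peak 10
Best is Task 1@2, peak 10.

10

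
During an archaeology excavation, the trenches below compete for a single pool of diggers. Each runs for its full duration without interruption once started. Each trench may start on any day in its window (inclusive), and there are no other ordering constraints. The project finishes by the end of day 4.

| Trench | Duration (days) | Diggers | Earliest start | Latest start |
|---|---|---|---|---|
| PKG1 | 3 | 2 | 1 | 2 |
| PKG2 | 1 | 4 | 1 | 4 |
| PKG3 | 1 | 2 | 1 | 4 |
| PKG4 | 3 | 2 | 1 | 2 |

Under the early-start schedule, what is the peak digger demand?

Early-start schedule: PKG1@1, PKG2@1, PKG3@1, PKG4@1.
Load per day: day 1: 10, day 2: 4, day 3: 4, day 4: 0.
Peak is 10.

10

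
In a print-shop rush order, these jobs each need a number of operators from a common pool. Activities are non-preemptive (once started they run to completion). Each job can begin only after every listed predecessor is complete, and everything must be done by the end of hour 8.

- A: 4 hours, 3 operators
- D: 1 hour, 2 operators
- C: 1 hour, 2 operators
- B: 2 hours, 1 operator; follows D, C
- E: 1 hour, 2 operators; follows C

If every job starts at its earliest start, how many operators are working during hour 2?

6

At early start, hour 2 has: A, B, E.
Demand: 3 + 1 + 2 = 6.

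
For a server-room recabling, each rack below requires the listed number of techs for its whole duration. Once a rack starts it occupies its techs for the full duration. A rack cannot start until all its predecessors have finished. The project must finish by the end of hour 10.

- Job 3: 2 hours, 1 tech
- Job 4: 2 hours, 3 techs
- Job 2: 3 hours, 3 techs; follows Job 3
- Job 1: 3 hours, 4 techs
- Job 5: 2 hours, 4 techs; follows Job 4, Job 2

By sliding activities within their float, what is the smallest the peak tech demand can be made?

4

Early-start (Job 3@1, Job 4@1, Job 2@3, Job 1@1, Job 5@6) gives peak 8: h1:8  h2:8  h3:7  h4:3  h5:3  h6:4  h7:4  h8:0  h9:0  h10:0.
Shift Job 1→6, Job 5→9.
Schedule Job 3@1, Job 4@1, Job 2@3, Job 1@6, Job 5@9: h1:4  h2:4  h3:3  h4:3  h5:3  h6:4  h7:4  h8:4  h9:4  h10:4 — peak 4.
Total tech-hours = 37 over 10 hours ⇒ peak ≥ ⌈37/10⌉ = 4, so 4 is optimal.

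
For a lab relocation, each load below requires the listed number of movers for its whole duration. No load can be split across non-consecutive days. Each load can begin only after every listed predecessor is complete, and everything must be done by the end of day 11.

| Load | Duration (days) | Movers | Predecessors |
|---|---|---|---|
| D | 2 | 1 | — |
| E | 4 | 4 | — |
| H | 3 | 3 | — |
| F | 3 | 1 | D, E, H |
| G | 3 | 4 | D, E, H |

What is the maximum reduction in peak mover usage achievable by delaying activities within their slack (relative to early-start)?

Early-start peak: d1:8  d2:8  d3:7  d4:4  d5:5  d6:5  d7:5  d8:0  d9:0  d10:0  d11:0 ⇒ 8.
Leveled (D@1, E@1, H@5, F@8, G@8): d1:5  d2:5  d3:4  d4:4  d5:3  d6:3  d7:3  d8:5  d9:5  d10:5  d11:0 ⇒ 5.
Reduction 8 − 5 = 3.

3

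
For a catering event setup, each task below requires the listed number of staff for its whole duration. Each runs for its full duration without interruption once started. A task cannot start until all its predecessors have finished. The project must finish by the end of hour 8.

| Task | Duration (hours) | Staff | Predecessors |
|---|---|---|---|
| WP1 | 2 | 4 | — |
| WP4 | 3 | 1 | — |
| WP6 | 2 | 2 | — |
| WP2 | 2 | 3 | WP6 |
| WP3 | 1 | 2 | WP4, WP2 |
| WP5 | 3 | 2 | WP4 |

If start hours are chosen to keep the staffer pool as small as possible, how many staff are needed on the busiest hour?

Early-start (WP1@1, WP4@1, WP6@1, WP2@3, WP3@5, WP5@4) gives peak 7: h1:7  h2:7  h3:4  h4:5  h5:4  h6:2  h7:0  h8:0.
Shift WP6→3, WP2→5, WP3→7.
Schedule WP1@1, WP4@1, WP6@3, WP2@5, WP3@7, WP5@4: h1:5  h2:5  h3:3  h4:4  h5:5  h6:5  h7:2  h8:0 — peak 5.

5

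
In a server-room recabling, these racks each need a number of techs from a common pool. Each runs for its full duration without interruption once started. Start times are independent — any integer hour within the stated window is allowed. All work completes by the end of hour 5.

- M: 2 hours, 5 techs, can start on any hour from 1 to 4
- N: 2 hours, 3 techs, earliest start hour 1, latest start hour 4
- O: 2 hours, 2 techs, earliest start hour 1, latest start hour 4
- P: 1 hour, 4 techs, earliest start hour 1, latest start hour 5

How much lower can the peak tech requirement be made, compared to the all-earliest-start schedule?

9

Early-start peak: h1:14  h2:10  h3:0  h4:0  h5:0 ⇒ 14.
Leveled (M@1, N@3, O@3, P@5): h1:5  h2:5  h3:5  h4:5  h5:4 ⇒ 5.
Reduction 14 − 5 = 9.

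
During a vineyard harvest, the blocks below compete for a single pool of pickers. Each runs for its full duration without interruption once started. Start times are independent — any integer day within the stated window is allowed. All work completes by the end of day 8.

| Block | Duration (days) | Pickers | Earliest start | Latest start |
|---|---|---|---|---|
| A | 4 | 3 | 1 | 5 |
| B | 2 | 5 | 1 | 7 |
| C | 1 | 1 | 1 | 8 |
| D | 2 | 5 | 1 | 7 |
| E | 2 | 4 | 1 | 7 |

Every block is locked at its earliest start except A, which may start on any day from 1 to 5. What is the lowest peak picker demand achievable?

15

A@1: d1:18  d2:17  d3:3  d4:3  d5:0  d6:0  d7:0  d8:0 → peak 18
A@2: d1:15  d2:17  d3:3  d4:3  d5:3  d6:0  d7:0  d8:0 → peak 17
A@3: d1:15  d2:14  d3:3  d4:3  d5:3  d6:3  d7:0  d8:0 → peak 15
A@4: d1:15  d2:14  d3:0  d4:3  d5:3  d6:3  d7:3  d8:0 → peak 15
A@5: d1:15  d2:14  d3:0  d4:0  d5:3  d6:3  d7:3  d8:3 → peak 15
Best is A@3, peak 15.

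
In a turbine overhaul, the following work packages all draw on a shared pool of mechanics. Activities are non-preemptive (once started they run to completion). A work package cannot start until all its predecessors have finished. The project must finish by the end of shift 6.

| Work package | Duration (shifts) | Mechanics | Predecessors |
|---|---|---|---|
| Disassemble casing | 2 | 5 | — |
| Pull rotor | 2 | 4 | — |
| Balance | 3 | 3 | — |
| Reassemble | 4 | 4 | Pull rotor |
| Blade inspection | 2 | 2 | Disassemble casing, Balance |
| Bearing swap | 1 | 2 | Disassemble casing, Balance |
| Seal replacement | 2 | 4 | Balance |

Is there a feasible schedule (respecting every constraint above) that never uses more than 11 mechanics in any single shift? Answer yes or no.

The minimum achievable peak is 12; 11 < 12, so no feasible schedule stays within the cap.

no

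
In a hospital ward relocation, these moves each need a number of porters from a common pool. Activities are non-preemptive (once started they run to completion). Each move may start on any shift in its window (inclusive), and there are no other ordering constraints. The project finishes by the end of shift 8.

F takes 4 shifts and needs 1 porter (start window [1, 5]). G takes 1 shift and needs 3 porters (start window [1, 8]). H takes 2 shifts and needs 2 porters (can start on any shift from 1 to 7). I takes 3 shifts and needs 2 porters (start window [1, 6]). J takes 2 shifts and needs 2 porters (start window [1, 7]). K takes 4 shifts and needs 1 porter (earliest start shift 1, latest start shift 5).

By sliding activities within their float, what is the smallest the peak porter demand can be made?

4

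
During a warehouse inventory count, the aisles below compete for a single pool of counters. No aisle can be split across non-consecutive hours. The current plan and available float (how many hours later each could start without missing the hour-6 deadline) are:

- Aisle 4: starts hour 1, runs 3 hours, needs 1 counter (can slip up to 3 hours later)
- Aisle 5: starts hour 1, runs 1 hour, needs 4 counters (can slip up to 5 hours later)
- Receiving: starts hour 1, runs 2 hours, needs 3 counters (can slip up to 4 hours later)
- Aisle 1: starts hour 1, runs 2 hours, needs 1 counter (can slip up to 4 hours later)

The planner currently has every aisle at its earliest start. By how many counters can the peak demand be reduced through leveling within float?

5

Early-start peak: h1:9  h2:5  h3:1  h4:0  h5:0  h6:0 ⇒ 9.
Leveled (Aisle 4@1, Aisle 5@4, Receiving@1, Aisle 1@5): h1:4  h2:4  h3:1  h4:4  h5:1  h6:1 ⇒ 4.
Reduction 9 − 4 = 5.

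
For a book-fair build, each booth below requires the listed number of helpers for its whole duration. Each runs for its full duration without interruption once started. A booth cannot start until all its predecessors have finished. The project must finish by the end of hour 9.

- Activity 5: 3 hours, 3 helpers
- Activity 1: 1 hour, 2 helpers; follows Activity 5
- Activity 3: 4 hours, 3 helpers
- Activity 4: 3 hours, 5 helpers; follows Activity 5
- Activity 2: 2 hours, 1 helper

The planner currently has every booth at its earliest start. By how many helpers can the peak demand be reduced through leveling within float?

Early-start peak: h1:7  h2:7  h3:6  h4:10  h5:5  h6:5  h7:0  h8:0  h9:0 ⇒ 10.
Leveled (Activity 5@1, Activity 1@4, Activity 3@1, Activity 4@5, Activity 2@4): h1:6  h2:6  h3:6  h4:6  h5:6  h6:5  h7:5  h8:0  h9:0 ⇒ 6.
Reduction 10 − 6 = 4.

4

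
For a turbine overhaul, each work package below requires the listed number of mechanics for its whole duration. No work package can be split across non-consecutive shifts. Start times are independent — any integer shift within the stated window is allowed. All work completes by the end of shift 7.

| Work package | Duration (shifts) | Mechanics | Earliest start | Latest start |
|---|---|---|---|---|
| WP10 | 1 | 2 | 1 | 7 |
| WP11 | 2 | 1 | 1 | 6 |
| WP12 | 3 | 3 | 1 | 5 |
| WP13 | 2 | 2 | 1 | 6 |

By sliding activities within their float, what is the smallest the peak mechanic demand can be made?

3

Early-start (WP10@1, WP11@1, WP12@1, WP13@1) gives peak 8: s1:8  s2:6  s3:3  s4:0  s5:0  s6:0  s7:0.
Shift WP12→3, WP13→6.
Schedule WP10@1, WP11@1, WP12@3, WP13@6: s1:3  s2:1  s3:3  s4:3  s5:3  s6:2  s7:2 — peak 3.
Total mechanic-shifts = 17 over 7 shifts ⇒ peak ≥ ⌈17/7⌉ = 3, so 3 is optimal.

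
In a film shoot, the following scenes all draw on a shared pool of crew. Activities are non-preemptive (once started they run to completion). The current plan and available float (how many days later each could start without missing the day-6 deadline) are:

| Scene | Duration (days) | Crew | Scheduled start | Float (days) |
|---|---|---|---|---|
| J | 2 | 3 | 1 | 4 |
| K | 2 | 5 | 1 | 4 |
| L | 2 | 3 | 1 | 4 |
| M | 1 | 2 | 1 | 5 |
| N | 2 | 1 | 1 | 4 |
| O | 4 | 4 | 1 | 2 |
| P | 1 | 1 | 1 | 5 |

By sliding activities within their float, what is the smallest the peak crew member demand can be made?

Early-start (J@1, K@1, L@1, M@1, N@1, O@1, P@1) gives peak 19: d1:19  d2:16  d3:4  d4:4  d5:0  d6:0.
Shift L→3, M→5, N→3, O→3, P→5.
Schedule J@1, K@1, L@3, M@5, N@3, O@3, P@5: d1:8  d2:8  d3:8  d4:8  d5:7  d6:4 — peak 8.
Total crew member-days = 43 over 6 days ⇒ peak ≥ ⌈43/6⌉ = 8, so 8 is optimal.

8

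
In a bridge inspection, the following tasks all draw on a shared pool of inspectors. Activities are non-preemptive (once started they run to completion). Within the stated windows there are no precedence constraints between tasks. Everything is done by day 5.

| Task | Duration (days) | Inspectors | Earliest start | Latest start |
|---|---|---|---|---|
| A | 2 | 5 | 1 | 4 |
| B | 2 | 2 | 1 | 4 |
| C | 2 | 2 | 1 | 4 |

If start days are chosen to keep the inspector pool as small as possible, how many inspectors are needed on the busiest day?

5

Early-start (A@1, B@1, C@1) gives peak 9: d1:9  d2:9  d3:0  d4:0  d5:0.
Shift B→3, C→3.
Schedule A@1, B@3, C@3: d1:5  d2:5  d3:4  d4:4  d5:0 — peak 5.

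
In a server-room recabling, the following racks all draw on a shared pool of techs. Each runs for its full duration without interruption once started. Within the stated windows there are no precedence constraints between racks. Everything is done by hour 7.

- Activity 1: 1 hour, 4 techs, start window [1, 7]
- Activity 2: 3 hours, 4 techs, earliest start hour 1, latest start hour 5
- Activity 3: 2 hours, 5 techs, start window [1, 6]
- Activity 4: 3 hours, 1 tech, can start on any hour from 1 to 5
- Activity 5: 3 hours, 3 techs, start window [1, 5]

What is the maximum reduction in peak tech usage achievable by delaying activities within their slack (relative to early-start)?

Early-start peak: h1:17  h2:13  h3:8  h4:0  h5:0  h6:0  h7:0 ⇒ 17.
Leveled (Activity 1@1, Activity 2@2, Activity 3@5, Activity 4@4, Activity 5@1): h1:7  h2:7  h3:7  h4:5  h5:6  h6:6  h7:0 ⇒ 7.
Reduction 17 − 7 = 10.

10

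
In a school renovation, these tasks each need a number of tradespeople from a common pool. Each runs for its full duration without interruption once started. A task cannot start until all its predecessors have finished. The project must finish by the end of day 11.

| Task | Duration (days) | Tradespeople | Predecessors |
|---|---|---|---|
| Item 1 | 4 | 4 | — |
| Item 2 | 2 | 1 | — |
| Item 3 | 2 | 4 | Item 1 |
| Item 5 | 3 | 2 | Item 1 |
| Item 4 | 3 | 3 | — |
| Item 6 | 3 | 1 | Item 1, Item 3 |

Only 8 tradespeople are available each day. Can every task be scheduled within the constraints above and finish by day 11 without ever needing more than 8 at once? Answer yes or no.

yes

Schedule Item 1@1, Item 2@1, Item 3@5, Item 5@5, Item 4@7, Item 6@7: d1:5  d2:5  d3:4  d4:4  d5:6  d6:6  d7:6  d8:4  d9:4  d10:0  d11:0 — peak 6 ≤ 8.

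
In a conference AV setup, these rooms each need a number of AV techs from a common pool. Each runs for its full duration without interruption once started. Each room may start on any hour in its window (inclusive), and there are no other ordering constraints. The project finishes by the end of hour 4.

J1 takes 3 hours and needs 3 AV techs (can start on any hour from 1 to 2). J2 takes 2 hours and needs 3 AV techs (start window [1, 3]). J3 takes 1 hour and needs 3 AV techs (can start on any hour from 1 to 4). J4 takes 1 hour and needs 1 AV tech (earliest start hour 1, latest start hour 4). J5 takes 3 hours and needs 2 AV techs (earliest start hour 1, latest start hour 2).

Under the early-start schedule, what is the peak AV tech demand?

12

Early-start schedule: J1@1, J2@1, J3@1, J4@1, J5@1.
Load per hour: hour 1: 12, hour 2: 8, hour 3: 5, hour 4: 0.
Peak is 12.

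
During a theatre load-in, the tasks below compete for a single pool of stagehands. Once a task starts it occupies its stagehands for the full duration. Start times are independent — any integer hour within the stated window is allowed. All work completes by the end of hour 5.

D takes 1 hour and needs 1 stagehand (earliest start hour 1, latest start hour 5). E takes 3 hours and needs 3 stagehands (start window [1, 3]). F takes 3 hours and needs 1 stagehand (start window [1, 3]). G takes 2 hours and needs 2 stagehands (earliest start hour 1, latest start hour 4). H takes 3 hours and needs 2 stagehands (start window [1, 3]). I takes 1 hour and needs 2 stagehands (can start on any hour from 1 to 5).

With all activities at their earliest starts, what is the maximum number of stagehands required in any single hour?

Early-start schedule: D@1, E@1, F@1, G@1, H@1, I@1.
Load per hour: hour 1: 11, hour 2: 8, hour 3: 6, hour 4: 0, hour 5: 0.
Peak is 11.

11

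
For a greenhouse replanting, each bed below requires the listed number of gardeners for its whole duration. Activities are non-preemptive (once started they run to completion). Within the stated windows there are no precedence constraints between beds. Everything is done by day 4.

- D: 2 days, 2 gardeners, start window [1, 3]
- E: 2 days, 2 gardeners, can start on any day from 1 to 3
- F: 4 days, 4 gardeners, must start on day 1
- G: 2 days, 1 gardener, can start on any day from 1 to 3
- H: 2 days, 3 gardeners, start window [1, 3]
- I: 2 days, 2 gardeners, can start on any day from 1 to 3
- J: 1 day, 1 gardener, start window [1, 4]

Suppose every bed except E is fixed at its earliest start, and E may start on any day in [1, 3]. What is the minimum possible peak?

13

E@1: d1:15  d2:14  d3:4  d4:4 → peak 15
E@2: d1:13  d2:14  d3:6  d4:4 → peak 14
E@3: d1:13  d2:12  d3:6  d4:6 → peak 13
Best is E@3, peak 13.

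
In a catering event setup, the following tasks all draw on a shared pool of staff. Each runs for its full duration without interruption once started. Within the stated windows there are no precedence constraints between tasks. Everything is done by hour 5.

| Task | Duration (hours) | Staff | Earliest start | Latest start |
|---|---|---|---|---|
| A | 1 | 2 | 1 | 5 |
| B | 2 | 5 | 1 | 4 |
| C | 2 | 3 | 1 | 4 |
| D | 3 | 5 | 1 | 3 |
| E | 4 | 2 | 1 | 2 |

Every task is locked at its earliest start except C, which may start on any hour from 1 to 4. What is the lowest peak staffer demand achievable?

C@1: h1:17  h2:15  h3:7  h4:2  h5:0 → peak 17
C@2: h1:14  h2:15  h3:10  h4:2  h5:0 → peak 15
C@3: h1:14  h2:12  h3:10  h4:5  h5:0 → peak 14
C@4: h1:14  h2:12  h3:7  h4:5  h5:3 → peak 14
Best is C@3, peak 14.

14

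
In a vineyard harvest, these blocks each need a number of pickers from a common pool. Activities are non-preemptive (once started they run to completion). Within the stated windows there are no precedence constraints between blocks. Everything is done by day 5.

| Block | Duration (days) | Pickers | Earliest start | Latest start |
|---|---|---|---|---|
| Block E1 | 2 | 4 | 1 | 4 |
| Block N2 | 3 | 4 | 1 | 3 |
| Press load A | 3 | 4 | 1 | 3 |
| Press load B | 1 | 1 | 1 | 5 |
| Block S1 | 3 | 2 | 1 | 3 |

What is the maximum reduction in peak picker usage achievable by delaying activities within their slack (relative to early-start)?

Early-start peak: d1:15  d2:14  d3:10  d4:0  d5:0 ⇒ 15.
Leveled (Block E1@1, Block N2@1, Press load A@3, Press load B@1, Block S1@2): d1:9  d2:10  d3:10  d4:6  d5:4 ⇒ 10.
Reduction 15 − 10 = 5.

5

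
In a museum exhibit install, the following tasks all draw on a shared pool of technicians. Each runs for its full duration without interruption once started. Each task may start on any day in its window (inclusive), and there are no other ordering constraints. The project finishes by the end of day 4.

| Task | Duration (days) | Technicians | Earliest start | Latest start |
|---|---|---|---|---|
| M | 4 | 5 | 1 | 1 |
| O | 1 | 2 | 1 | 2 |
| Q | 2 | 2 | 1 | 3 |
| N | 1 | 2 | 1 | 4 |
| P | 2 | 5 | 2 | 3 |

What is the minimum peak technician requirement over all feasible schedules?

Early-start (M@1, O@1, Q@1, N@1, P@2) gives peak 12: d1:11  d2:12  d3:10  d4:5.
Shift N→2, P→3.
Schedule M@1, O@1, Q@1, N@2, P@3: d1:9  d2:9  d3:10  d4:10 — peak 10.
Total technician-days = 38 over 4 days ⇒ peak ≥ ⌈38/4⌉ = 10, so 10 is optimal.

10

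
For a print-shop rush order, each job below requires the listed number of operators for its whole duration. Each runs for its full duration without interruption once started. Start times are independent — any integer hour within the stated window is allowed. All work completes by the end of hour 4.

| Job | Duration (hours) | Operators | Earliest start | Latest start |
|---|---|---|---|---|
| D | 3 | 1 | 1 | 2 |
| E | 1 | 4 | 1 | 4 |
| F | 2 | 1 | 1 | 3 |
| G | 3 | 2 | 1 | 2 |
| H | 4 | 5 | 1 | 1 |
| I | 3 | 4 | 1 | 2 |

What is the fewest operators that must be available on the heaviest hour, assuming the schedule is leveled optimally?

Early-start (D@1, E@1, F@1, G@1, H@1, I@1) gives peak 17: h1:17  h2:13  h3:12  h4:5.
Shift I→2.
Schedule D@1, E@1, F@1, G@1, H@1, I@2: h1:13  h2:13  h3:12  h4:9 — peak 13.

13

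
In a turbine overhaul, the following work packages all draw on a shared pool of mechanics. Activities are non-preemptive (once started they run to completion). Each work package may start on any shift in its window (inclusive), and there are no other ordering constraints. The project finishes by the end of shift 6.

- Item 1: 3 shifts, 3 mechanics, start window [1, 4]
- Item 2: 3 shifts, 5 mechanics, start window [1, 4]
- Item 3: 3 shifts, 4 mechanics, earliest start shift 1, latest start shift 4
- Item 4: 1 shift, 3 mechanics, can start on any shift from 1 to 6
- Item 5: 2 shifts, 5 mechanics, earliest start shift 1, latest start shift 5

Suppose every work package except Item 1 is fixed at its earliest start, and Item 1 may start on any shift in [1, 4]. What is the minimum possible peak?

17

Item 1@1: s1:20  s2:17  s3:12  s4:0  s5:0  s6:0 → peak 20
Item 1@2: s1:17  s2:17  s3:12  s4:3  s5:0  s6:0 → peak 17
Item 1@3: s1:17  s2:14  s3:12  s4:3  s5:3  s6:0 → peak 17
Item 1@4: s1:17  s2:14  s3:9  s4:3  s5:3  s6:3 → peak 17
Best is Item 1@2, peak 17.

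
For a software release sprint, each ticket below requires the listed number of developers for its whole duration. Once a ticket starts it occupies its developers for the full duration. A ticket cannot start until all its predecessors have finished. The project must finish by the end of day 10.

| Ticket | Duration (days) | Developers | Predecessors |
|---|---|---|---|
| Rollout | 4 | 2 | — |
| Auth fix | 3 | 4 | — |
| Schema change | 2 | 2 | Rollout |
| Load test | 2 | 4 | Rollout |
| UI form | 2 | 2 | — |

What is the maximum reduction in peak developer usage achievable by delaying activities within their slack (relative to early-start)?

2

Early-start peak: d1:8  d2:8  d3:6  d4:2  d5:6  d6:6  d7:0  d8:0  d9:0  d10:0 ⇒ 8.
Leveled (Rollout@1, Auth fix@1, Schema change@5, Load test@5, UI form@7): d1:6  d2:6  d3:6  d4:2  d5:6  d6:6  d7:2  d8:2  d9:0  d10:0 ⇒ 6.
Reduction 8 − 6 = 2.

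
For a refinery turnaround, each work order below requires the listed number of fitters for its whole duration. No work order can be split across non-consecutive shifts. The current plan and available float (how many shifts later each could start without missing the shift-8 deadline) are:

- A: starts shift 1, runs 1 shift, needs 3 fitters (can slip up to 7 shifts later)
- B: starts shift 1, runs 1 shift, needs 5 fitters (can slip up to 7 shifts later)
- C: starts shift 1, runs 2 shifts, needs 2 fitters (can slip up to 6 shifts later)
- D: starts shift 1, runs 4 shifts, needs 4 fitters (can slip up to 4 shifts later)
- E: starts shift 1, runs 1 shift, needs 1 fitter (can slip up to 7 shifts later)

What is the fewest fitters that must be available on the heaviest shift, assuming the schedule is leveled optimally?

Early-start (A@1, B@1, C@1, D@1, E@1) gives peak 15: s1:15  s2:6  s3:4  s4:4  s5:0  s6:0  s7:0  s8:0.
Shift B→2, C→3, D→5.
Schedule A@1, B@2, C@3, D@5, E@1: s1:4  s2:5  s3:2  s4:2  s5:4  s6:4  s7:4  s8:4 — peak 5.

5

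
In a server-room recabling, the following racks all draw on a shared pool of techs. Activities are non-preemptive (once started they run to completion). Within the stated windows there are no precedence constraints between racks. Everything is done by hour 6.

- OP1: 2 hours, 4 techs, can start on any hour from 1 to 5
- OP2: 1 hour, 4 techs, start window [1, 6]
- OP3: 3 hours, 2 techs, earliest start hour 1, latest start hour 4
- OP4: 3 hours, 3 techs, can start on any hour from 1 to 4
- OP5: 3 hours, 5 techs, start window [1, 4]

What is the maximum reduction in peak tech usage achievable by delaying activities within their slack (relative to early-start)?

11

Early-start peak: h1:18  h2:14  h3:10  h4:0  h5:0  h6:0 ⇒ 18.
Leveled (OP1@1, OP2@3, OP3@4, OP4@1, OP5@4): h1:7  h2:7  h3:7  h4:7  h5:7  h6:7 ⇒ 7.
Reduction 18 − 7 = 11.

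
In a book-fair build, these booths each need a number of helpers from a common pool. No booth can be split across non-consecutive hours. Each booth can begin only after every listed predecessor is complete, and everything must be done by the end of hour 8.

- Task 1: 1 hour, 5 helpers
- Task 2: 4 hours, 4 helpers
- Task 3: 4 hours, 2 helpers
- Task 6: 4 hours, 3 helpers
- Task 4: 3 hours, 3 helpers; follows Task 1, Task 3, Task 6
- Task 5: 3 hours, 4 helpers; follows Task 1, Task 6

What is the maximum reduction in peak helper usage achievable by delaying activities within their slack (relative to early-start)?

5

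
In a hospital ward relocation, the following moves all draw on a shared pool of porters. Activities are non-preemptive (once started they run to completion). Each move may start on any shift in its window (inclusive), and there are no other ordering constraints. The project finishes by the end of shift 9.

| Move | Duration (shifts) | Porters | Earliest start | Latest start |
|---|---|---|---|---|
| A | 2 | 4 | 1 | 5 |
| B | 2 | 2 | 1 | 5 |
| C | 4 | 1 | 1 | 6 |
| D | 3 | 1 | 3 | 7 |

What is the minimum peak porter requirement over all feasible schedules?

4

Early-start (A@1, B@1, C@1, D@3) gives peak 7: s1:7  s2:7  s3:2  s4:2  s5:1  s6:0  s7:0  s8:0  s9:0.
Shift B→3, C→3.
Schedule A@1, B@3, C@3, D@3: s1:4  s2:4  s3:4  s4:4  s5:2  s6:1  s7:0  s8:0  s9:0 — peak 4.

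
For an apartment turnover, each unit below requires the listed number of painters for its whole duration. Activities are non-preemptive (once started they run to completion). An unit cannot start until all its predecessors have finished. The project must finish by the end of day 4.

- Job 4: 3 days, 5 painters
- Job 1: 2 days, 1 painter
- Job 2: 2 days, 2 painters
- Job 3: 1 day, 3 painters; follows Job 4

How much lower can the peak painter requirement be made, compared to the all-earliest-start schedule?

Early-start peak: d1:8  d2:8  d3:5  d4:3 ⇒ 8.
Leveled (Job 4@1, Job 1@1, Job 2@3, Job 3@4): d1:6  d2:6  d3:7  d4:5 ⇒ 7.
Reduction 8 − 7 = 1.

1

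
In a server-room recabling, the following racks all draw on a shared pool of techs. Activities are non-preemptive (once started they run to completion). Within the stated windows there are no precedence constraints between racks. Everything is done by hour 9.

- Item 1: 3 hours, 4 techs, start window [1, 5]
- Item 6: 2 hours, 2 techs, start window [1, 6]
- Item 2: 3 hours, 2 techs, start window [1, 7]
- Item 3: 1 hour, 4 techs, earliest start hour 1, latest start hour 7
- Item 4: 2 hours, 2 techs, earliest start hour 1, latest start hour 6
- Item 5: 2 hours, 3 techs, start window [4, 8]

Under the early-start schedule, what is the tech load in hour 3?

At early start, hour 3 has: Item 1, Item 2.
Demand: 4 + 2 = 6.

6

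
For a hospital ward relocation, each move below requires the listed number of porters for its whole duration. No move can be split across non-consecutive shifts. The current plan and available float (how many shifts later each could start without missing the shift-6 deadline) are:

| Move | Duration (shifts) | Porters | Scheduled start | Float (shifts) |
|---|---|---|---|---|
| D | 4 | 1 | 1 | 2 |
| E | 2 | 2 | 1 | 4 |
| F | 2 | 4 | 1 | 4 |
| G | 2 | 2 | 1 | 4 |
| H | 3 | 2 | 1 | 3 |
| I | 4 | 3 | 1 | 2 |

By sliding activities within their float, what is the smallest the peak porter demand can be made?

Early-start (D@1, E@1, F@1, G@1, H@1, I@1) gives peak 14: s1:14  s2:14  s3:6  s4:4  s5:0  s6:0.
Shift G→5, H→3, I→3.
Schedule D@1, E@1, F@1, G@5, H@3, I@3: s1:7  s2:7  s3:6  s4:6  s5:7  s6:5 — peak 7.
Total porter-shifts = 38 over 6 shifts ⇒ peak ≥ ⌈38/6⌉ = 7, so 7 is optimal.

7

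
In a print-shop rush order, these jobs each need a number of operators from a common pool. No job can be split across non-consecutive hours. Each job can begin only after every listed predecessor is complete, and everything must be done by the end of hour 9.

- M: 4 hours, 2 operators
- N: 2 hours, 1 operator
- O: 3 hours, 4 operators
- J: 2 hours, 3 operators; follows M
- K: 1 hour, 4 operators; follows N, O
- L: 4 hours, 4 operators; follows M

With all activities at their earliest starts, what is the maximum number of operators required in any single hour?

Early-start schedule: M@1, N@1, O@1, J@5, K@4, L@5.
Load per hour: hour 1: 7, hour 2: 7, hour 3: 6, hour 4: 6, hour 5: 7, hour 6: 7, hour 7: 4, hour 8: 4, hour 9: 0.
Peak is 7.

7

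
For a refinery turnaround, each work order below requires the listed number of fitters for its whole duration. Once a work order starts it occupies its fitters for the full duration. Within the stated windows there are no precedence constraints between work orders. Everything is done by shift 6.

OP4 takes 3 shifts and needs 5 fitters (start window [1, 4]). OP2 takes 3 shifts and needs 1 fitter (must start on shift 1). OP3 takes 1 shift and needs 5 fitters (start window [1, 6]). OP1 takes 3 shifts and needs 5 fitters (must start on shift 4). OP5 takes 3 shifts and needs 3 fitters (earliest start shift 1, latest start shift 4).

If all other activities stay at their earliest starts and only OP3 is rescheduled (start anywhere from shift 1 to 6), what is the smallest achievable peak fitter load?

10

OP3@1: s1:14  s2:9  s3:9  s4:5  s5:5  s6:5 → peak 14
OP3@2: s1:9  s2:14  s3:9  s4:5  s5:5  s6:5 → peak 14
OP3@3: s1:9  s2:9  s3:14  s4:5  s5:5  s6:5 → peak 14
OP3@4: s1:9  s2:9  s3:9  s4:10  s5:5  s6:5 → peak 10
OP3@5: s1:9  s2:9  s3:9  s4:5  s5:10  s6:5 → peak 10
OP3@6: s1:9  s2:9  s3:9  s4:5  s5:5  s6:10 → peak 10
Best is OP3@4, peak 10.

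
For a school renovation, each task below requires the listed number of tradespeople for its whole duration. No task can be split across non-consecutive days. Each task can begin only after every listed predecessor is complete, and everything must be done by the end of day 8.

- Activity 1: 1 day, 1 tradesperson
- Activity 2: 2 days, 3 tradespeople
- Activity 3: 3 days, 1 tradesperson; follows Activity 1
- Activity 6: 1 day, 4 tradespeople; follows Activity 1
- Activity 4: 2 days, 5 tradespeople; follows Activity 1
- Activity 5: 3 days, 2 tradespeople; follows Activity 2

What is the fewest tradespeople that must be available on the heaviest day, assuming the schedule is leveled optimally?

5

Early-start (Activity 1@1, Activity 2@1, Activity 3@2, Activity 6@2, Activity 4@2, Activity 5@3) gives peak 13: d1:4  d2:13  d3:8  d4:3  d5:2  d6:0  d7:0  d8:0.
Shift Activity 6→3, Activity 4→7, Activity 5→4.
Schedule Activity 1@1, Activity 2@1, Activity 3@2, Activity 6@3, Activity 4@7, Activity 5@4: d1:4  d2:4  d3:5  d4:3  d5:2  d6:2  d7:5  d8:5 — peak 5.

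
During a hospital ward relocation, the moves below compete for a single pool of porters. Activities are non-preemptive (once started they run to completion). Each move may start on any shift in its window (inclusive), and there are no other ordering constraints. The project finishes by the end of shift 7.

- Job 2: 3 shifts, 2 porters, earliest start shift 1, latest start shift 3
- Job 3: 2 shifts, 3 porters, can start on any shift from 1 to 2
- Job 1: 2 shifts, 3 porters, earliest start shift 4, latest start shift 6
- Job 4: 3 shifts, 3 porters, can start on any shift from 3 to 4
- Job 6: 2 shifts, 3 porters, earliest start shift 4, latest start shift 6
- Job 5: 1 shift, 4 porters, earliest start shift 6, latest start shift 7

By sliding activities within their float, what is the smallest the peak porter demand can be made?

Early-start (Job 2@1, Job 3@1, Job 1@4, Job 4@3, Job 6@4, Job 5@6) gives peak 9: s1:5  s2:5  s3:5  s4:9  s5:9  s6:4  s7:0.
Shift Job 6→6.
Schedule Job 2@1, Job 3@1, Job 1@4, Job 4@3, Job 6@6, Job 5@6: s1:5  s2:5  s3:5  s4:6  s5:6  s6:7  s7:3 — peak 7.

7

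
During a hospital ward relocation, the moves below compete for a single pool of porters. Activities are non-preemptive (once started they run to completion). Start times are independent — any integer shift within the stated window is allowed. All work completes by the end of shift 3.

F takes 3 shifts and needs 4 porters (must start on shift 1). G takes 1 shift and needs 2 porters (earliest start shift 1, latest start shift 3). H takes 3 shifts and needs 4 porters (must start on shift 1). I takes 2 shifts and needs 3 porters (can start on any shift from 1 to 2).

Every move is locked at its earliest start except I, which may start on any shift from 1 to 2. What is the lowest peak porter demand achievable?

11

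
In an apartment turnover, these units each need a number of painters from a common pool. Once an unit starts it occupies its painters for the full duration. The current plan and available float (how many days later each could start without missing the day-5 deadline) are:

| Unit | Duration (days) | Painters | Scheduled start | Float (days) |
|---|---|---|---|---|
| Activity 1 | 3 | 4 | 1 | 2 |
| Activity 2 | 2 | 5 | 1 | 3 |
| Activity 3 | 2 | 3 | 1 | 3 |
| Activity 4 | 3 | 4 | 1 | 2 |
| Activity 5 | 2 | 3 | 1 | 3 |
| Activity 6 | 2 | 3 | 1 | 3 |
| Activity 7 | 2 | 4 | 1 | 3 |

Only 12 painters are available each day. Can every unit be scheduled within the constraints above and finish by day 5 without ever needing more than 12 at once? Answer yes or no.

no

The minimum achievable peak is 13; 12 < 13, so no feasible schedule stays within the cap.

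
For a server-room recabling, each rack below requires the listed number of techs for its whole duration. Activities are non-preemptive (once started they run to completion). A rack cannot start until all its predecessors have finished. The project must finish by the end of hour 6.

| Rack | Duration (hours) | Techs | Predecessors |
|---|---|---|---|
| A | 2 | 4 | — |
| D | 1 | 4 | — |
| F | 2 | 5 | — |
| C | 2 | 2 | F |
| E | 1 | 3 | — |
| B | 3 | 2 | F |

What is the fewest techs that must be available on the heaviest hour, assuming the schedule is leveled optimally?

Early-start (A@1, D@1, F@1, C@3, E@1, B@3) gives peak 16: h1:16  h2:9  h3:4  h4:4  h5:2  h6:0.
Shift A→3, D→6, C→5, E→5.
Schedule A@3, D@6, F@1, C@5, E@5, B@3: h1:5  h2:5  h3:6  h4:6  h5:7  h6:6 — peak 7.

7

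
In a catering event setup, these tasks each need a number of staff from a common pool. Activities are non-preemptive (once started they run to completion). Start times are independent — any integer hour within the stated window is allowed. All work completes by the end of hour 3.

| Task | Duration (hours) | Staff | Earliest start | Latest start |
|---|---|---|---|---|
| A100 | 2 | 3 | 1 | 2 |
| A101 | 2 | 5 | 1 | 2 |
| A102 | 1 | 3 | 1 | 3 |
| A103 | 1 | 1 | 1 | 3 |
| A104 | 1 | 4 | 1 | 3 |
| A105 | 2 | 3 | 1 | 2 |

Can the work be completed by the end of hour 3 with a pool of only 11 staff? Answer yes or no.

Schedule A100@1, A101@1, A102@1, A103@3, A104@3, A105@2: h1:11  h2:11  h3:8 — peak 11 ≤ 11.

yes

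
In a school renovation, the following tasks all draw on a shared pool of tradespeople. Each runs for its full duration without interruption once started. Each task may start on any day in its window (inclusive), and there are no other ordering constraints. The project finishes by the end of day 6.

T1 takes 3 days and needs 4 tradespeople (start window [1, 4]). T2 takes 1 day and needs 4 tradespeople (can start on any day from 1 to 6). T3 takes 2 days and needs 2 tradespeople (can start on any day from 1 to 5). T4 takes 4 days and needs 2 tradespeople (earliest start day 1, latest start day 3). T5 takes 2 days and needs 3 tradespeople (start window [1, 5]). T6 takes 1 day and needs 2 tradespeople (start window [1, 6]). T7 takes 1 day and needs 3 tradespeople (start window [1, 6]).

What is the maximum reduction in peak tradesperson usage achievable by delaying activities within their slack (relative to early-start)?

Early-start peak: d1:20  d2:11  d3:6  d4:2  d5:0  d6:0 ⇒ 20.
Leveled (T1@1, T2@4, T3@5, T4@2, T5@5, T6@6, T7@1): d1:7  d2:6  d3:6  d4:6  d5:7  d6:7 ⇒ 7.
Reduction 20 − 7 = 13.

13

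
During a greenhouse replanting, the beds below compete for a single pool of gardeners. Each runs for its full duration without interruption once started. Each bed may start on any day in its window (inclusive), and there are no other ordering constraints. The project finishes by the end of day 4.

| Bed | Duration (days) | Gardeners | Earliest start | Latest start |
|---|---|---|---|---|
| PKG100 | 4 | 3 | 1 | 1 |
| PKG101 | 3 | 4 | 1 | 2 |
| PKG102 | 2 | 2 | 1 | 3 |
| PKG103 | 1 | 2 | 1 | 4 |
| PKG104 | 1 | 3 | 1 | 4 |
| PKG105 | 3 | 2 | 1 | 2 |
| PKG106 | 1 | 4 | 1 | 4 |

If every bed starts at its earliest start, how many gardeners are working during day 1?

At early start, day 1 has: PKG100, PKG101, PKG102, PKG103, PKG104, PKG105, PKG106.
Demand: 3 + 4 + 2 + 2 + 3 + 2 + 4 = 20.

20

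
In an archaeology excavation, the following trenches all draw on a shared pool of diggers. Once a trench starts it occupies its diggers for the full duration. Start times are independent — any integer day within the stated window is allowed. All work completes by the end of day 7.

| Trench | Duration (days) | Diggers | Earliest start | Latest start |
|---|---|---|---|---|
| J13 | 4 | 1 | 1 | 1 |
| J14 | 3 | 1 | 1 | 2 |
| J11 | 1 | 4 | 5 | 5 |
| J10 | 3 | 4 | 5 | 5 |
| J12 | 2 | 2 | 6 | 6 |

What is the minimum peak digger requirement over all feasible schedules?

8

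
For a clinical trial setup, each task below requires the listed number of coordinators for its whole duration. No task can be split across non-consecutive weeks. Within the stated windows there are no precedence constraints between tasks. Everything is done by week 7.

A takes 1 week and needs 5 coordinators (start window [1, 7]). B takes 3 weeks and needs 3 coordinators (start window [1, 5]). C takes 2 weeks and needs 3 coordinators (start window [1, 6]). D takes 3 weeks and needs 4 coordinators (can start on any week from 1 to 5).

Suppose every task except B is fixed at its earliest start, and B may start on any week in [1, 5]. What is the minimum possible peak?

B@1: w1:15  w2:10  w3:7  w4:0  w5:0  w6:0  w7:0 → peak 15
B@2: w1:12  w2:10  w3:7  w4:3  w5:0  w6:0  w7:0 → peak 12
B@3: w1:12  w2:7  w3:7  w4:3  w5:3  w6:0  w7:0 → peak 12
B@4: w1:12  w2:7  w3:4  w4:3  w5:3  w6:3  w7:0 → peak 12
B@5: w1:12  w2:7  w3:4  w4:0  w5:3  w6:3  w7:3 → peak 12
Best is B@2, peak 12.

12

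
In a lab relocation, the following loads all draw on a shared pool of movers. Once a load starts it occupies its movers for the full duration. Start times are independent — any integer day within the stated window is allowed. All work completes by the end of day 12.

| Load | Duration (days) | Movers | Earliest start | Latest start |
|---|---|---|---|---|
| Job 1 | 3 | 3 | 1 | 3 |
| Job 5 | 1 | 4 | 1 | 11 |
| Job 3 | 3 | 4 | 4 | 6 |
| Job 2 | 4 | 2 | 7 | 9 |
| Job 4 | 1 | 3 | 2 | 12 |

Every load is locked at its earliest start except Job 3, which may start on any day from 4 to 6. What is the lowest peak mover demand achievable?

7

Job 3@4: d1:7  d2:6  d3:3  d4:4  d5:4  d6:4  d7:2  d8:2  d9:2  d10:2  d11:0  d12:0 → peak 7
Job 3@5: d1:7  d2:6  d3:3  d4:0  d5:4  d6:4  d7:6  d8:2  d9:2  d10:2  d11:0  d12:0 → peak 7
Job 3@6: d1:7  d2:6  d3:3  d4:0  d5:0  d6:4  d7:6  d8:6  d9:2  d10:2  d11:0  d12:0 → peak 7
Best is Job 3@4, peak 7.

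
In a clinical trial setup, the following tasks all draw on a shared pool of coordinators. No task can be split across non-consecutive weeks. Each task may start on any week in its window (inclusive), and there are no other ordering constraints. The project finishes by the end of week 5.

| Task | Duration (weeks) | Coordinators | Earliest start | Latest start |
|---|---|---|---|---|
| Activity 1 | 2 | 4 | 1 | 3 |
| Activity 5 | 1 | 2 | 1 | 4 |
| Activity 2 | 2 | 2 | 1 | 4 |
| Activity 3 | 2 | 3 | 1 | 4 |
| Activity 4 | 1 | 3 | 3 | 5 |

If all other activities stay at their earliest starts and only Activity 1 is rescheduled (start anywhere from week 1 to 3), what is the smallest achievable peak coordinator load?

7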